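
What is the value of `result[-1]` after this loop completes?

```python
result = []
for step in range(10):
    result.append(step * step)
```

Last element of squares 0 to 9
`result` takes the values: [] → [0] → [0, 1] → [0, 1, 4] → [0, 1, 4, 9] → [0, 1, 4, 9, 16] → [0, 1, 4, 9, 16, 25] → [0, 1, 4, 9, 16, 25, 36] → [0, 1, 4, 9, 16, 25, 36, 49] → [0, 1, 4, 9, 16, 25, 36, 49, 64] → [0, 1, 4, 9, 16, 25, 36, 49, 64, 81]
So `result[-1]` = 81

Answer: 81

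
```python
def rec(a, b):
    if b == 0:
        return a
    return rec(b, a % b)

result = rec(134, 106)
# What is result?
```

rec(134, 106) -> rec(106, 28) -> rec(28, 22) -> rec(22, 6) -> rec(6, 4) -> rec(4, 2) -> rec(2, 0) -> 2

Answer: 2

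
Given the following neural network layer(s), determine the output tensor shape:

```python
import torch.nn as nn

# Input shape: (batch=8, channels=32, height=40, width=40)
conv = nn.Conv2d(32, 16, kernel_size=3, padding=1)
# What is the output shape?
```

Input: (8, 32, 40, 40) -> Output: (8, 16, 40, 40)

Answer: (8, 16, 40, 40)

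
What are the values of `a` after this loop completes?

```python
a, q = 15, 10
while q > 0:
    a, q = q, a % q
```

GCD of 15 and 10
`a` takes the values: 15 → 10 → 5

Answer: 5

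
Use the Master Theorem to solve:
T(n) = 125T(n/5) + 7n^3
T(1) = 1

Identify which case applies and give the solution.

a=125, b=5, f(n)=7n^3. log_5(125) = 3. Since c=3 = 3, Case 2 applies: T(n) = Θ(n^log_b(a) · log n) = O(n^3 log n).

Answer: O(n^3 log n) - Case 2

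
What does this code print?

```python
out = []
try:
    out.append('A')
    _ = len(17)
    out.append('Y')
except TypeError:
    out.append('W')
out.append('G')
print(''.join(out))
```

Execution trace: 'A' (try body) → 'W' (except TypeError) → 'G' (after the try/except). Output: AWG

Answer: AWG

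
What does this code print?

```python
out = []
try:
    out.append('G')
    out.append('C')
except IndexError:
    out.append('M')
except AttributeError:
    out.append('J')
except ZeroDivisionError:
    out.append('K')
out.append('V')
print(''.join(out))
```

Execution trace: 'G' (try body) → 'C' (try body, no exception) → 'V' (after the try/except). Output: GCV

Answer: GCV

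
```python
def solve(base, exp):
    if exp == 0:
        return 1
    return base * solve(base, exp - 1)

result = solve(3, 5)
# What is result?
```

solve(3, 5) = 3 * 3 * 3 * 3 * 3 = 243

Answer: 243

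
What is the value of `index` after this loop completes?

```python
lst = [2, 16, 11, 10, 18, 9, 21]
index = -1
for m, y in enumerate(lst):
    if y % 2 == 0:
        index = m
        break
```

First even number index in [2, 16, 11, 10, 18, 9, 21]
`index` takes the values: -1 → 0

Answer: 0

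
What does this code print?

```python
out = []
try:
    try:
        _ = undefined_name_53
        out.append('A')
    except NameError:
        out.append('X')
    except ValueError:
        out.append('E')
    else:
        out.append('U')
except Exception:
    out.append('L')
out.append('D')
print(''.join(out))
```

Execution trace: 'X' (inner except NameError) → 'D' (after the try/except). Output: XD

Answer: XD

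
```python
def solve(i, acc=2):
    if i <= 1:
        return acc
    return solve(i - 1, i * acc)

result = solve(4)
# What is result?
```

Accumulator trace (n, acc): (4, 2) -> (3, 8) -> (2, 24) -> (1, 48) -> return 48

Answer: 48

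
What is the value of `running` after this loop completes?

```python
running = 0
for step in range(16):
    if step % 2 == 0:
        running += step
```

Sum of even numbers 0 to 15
`running` takes the values: 0 → 2 → 6 → 12 → 20 → 30 → 42 → 56

Answer: 56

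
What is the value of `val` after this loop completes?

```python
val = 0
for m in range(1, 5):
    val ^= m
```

XOR of 1 to 4
`val` takes the values: 0 → 1 → 3 → 0 → 4

Answer: 4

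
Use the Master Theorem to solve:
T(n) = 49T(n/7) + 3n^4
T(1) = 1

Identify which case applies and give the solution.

a=49, b=7, f(n)=3n^4. log_7(49) = 2. Since c=4 > 2 and the regularity condition holds (49(n/7)^4 = (49/7^4)n^4 with 49/7^4 < 1), Case 3 applies: T(n) = Θ(f(n)) = O(n^4).

Answer: O(n^4) - Case 3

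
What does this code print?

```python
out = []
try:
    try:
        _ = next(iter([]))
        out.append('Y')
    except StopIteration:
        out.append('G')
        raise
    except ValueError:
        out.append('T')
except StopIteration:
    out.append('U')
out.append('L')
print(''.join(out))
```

Execution trace: 'G' (except StopIteration) → 'U' (outer except StopIteration) → 'L' (after the try/except). Output: GUL

Answer: GUL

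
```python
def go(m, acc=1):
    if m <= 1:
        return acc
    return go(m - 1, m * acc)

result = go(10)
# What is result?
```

Accumulator trace (n, acc): (10, 1) -> (9, 10) -> (8, 90) -> (7, 720) -> (6, 5040) -> (5, 30240) -> (4, 151200) -> (3, 604800) -> (2, 1814400) -> (1, 3628800) -> return 3628800

Answer: 3628800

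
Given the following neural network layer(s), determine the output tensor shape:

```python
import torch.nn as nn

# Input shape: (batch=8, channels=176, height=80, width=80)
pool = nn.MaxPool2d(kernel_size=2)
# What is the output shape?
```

Input: (8, 176, 80, 80) -> Output: (8, 176, 40, 40)

Answer: (8, 176, 40, 40)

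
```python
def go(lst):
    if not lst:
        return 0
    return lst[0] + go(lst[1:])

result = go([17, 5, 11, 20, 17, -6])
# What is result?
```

17 + 5 + 11 + 20 + 17 + (-6) + 0 = 64

Answer: 64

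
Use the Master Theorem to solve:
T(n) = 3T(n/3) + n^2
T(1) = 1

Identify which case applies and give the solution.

a=3, b=3, f(n)=n^2. log_3(3) = 1. Since c=2 > 1 and the regularity condition holds (3(n/3)^2 = (3/3^2)n^2 with 3/3^2 < 1), Case 3 applies: T(n) = Θ(f(n)) = O(n^2).

Answer: O(n^2) - Case 3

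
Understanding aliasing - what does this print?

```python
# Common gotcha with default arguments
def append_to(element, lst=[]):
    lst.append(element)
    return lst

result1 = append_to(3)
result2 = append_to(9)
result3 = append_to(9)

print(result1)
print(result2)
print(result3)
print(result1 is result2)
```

Key concept: mutable default argument gotcha.
Step by step:
`result1 = append_to(3)` → result1 = [3]
`result2 = append_to(9)` → result1 = [3, 9] (same object as result2); result2 = [3, 9] (same object as result1)
`result3 = append_to(9)` → result1 = [3, 9, 9] (same object as result2, result3); result2 = [3, 9, 9] (same object as result1, result3); result3 = [3, 9, 9] (same object as result1, result2)
`print(result1)` → prints [3, 9, 9]
`print(result2)` → prints [3, 9, 9]
`print(result3)` → prints [3, 9, 9]
`print(result1 is result2)` → prints True

Answer:
[3, 9, 9]
[3, 9, 9]
[3, 9, 9]
True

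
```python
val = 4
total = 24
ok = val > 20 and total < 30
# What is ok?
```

Trace:
`val = 4` → val = 4
`total = 24` → total = 24
`ok = val > 20 and total < 30` → ok = False
So ok = False

Answer: False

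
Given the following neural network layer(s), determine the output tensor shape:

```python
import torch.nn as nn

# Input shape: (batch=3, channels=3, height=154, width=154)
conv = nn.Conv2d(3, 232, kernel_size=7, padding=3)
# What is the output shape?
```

Input: (3, 3, 154, 154) -> Output: (3, 232, 154, 154)

Answer: (3, 232, 154, 154)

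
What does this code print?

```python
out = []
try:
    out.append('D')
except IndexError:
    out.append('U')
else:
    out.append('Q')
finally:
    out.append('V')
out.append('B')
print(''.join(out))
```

Execution trace: 'D' (try body, no exception) → 'Q' (else) → 'V' (finally) → 'B' (after the try/except). Output: DQVB

Answer: DQVB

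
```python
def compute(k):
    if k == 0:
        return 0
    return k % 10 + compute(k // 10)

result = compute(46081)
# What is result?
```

Sum of digits of 46081: 1 + 8 + 0 + 6 + 4 = 19

Answer: 19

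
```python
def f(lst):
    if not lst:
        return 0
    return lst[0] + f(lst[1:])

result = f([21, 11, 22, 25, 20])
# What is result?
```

21 + 11 + 22 + 25 + 20 + 0 = 99

Answer: 99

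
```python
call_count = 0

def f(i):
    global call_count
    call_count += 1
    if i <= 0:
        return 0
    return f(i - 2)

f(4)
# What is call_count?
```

Linear recursion stepping by 2: 3 calls from i=4 down to ≤0.

Answer: 3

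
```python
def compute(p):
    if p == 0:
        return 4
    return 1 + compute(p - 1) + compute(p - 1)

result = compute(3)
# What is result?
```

compute(p) = 1 + 2·compute(p-1), compute(0)=4. Closed form: (4+1)·2^3 - 1 = 39.

Answer: 39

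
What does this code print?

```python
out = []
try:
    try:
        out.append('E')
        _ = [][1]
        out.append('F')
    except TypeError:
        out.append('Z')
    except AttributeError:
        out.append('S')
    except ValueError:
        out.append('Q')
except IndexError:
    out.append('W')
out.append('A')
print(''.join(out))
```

Execution trace: 'E' (try body) → 'W' (outer except IndexError) → 'A' (after the try/except). Output: EWA

Answer: EWA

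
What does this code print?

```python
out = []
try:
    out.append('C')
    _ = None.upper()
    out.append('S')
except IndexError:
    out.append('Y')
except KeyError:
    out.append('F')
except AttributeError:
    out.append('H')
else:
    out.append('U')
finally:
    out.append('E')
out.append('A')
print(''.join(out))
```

Execution trace: 'C' (try body) → 'H' (except AttributeError) → 'E' (finally) → 'A' (after the try/except). Output: CHEA

Answer: CHEA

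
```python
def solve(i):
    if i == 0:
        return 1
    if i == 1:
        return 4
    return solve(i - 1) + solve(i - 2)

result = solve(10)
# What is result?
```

Build up from base cases: solve(0)=1, solve(1)=4, solve(2)=5, solve(3)=9, solve(4)=14, solve(5)=23, solve(6)=37, ..., solve(10)=254

Answer: 254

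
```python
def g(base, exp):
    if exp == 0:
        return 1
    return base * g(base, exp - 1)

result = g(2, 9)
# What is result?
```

g(2, 9) = 2 * 2 * 2 * 2 * 2 * 2 * 2 * 2 * 2 = 512

Answer: 512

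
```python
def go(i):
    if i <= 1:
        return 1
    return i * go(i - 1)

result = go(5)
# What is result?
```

go(5) = 5 * 4 * 3 * 2 * 1 = 120

Answer: 120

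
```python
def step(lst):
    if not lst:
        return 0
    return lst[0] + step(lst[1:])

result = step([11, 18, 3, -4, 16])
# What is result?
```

11 + 18 + 3 + (-4) + 16 + 0 = 44

Answer: 44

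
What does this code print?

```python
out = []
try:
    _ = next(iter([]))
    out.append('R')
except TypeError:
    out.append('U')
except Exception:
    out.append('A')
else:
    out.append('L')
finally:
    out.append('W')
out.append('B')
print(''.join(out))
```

Execution trace: 'A' (except Exception) → 'W' (finally) → 'B' (after the try/except). Output: AWB

Answer: AWB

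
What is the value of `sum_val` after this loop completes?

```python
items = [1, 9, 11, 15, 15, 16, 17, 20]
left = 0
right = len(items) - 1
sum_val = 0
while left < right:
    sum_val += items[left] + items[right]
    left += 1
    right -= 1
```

Sum of pairs from ends
`sum_val` takes the values: 0 → 21 → 47 → 74 → 104

Answer: 104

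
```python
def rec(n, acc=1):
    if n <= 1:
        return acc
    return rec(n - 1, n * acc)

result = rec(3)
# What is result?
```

Accumulator trace (n, acc): (3, 1) -> (2, 3) -> (1, 6) -> return 6

Answer: 6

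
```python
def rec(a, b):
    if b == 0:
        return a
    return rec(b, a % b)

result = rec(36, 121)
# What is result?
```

rec(36, 121) -> rec(121, 36) -> rec(36, 13) -> rec(13, 10) -> rec(10, 3) -> rec(3, 1) -> rec(1, 0) -> 1

Answer: 1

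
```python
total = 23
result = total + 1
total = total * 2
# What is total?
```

Trace:
`total = 23` → total = 23
`result = total + 1` → result = 24
`total = total * 2` → total = 46
So total = 46

Answer: 46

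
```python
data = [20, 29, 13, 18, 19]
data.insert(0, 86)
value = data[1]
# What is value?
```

Trace:
`data = [20, 29, 13, 18, 19]` → data = [20, 29, 13, 18, 19]
`data.insert(0, 86)` → data = [86, 20, 29, 13, 18, 19]
`value = data[1]` → value = 20
So value = 20

Answer: 20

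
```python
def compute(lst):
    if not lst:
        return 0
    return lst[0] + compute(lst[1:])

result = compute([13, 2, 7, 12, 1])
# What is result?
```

13 + 2 + 7 + 12 + 1 + 0 = 35

Answer: 35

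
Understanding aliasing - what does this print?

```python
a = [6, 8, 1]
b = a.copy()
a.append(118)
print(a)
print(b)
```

Key concept: list.copy() creates independent copy.
Step by step:
`a = [6, 8, 1]` → a = [6, 8, 1]
`b = a.copy()` → b = [6, 8, 1]
`a.append(118)` → a = [6, 8, 1, 118]
`print(a)` → prints [6, 8, 1, 118]
`print(b)` → prints [6, 8, 1]

Answer:
[6, 8, 1, 118]
[6, 8, 1]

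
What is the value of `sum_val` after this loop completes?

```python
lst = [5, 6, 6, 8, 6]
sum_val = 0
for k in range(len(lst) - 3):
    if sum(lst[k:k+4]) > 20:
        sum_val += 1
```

Count windows with sum > 20
`sum_val` takes the values: 0 → 1 → 2

Answer: 2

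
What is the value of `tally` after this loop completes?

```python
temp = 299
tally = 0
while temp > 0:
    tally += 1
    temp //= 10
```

Count digits by repeated division by 10
`tally` takes the values: 0 → 1 → 2 → 3

Answer: 3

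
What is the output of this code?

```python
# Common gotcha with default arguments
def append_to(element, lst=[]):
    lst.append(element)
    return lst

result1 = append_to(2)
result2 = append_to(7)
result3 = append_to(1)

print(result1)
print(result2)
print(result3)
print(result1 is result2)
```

Key concept: mutable default argument gotcha.
Step by step:
`result1 = append_to(2)` → result1 = [2]
`result2 = append_to(7)` → result1 = [2, 7] (same object as result2); result2 = [2, 7] (same object as result1)
`result3 = append_to(1)` → result1 = [2, 7, 1] (same object as result2, result3); result2 = [2, 7, 1] (same object as result1, result3); result3 = [2, 7, 1] (same object as result1, result2)
`print(result1)` → prints [2, 7, 1]
`print(result2)` → prints [2, 7, 1]
`print(result3)` → prints [2, 7, 1]
`print(result1 is result2)` → prints True

Answer:
[2, 7, 1]
[2, 7, 1]
[2, 7, 1]
True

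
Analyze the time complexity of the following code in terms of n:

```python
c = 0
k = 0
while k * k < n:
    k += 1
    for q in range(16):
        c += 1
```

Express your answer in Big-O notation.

Each loop level contributes: √n × 1. Multiplying the contributions gives O(√n).

Answer: O(√n)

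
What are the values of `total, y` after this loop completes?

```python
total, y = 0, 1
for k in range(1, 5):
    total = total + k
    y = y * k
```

Sum and factorial of 1 to 4
`total, y` takes the values: (0, 1) → (1, 1) → (3, 1) → (3, 2) → (6, 2) → (6, 6) → (10, 6) → (10, 24)

Answer: 10, 24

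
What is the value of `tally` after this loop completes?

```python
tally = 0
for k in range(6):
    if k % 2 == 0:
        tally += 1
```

Count numbers divisible by 2 in range(6)
`tally` takes the values: 0 → 1 → 2 → 3

Answer: 3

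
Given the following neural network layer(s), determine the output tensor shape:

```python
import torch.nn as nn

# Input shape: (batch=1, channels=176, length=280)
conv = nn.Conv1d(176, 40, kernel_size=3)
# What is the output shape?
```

Input: (1, 176, 280) -> Output: (1, 40, 278)

Answer: (1, 40, 278)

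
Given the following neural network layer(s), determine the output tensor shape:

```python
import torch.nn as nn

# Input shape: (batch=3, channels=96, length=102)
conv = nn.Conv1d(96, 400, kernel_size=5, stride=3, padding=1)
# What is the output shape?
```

Input: (3, 96, 102) -> Output: (3, 400, 34)

Answer: (3, 400, 34)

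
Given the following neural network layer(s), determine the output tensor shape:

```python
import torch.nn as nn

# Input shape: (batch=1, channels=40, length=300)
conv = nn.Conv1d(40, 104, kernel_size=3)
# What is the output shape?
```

Input: (1, 40, 300) -> Output: (1, 104, 298)

Answer: (1, 104, 298)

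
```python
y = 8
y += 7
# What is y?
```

Trace:
`y = 8` → y = 8
`y += 7` → y = 15
So y = 15

Answer: 15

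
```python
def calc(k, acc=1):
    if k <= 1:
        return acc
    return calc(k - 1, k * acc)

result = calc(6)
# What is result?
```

Accumulator trace (n, acc): (6, 1) -> (5, 6) -> (4, 30) -> (3, 120) -> (2, 360) -> (1, 720) -> return 720

Answer: 720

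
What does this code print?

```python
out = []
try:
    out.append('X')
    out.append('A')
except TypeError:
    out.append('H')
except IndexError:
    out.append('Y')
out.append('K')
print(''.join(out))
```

Execution trace: 'X' (try body) → 'A' (try body, no exception) → 'K' (after the try/except). Output: XAK

Answer: XAK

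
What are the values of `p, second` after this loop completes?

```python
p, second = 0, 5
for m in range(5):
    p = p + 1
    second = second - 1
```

p goes 0→5, second goes 5→0
`p, second` takes the values: (0, 5) → (1, 5) → (1, 4) → (2, 4) → (2, 3) → (3, 3) → (3, 2) → (4, 2) → (4, 1) → (5, 1) → (5, 0)

Answer: 5, 0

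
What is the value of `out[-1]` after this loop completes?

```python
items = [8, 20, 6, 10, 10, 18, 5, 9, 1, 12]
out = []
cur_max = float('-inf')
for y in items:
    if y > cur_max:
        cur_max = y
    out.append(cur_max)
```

Running max ends at 20
`out` takes the values: [] → [8] → [8, 20] → [8, 20, 20] → [8, 20, 20, 20] → [8, 20, 20, 20, 20] → [8, 20, 20, 20, 20, 20] → [8, 20, 20, 20, 20, 20, 20] → [8, 20, 20, 20, 20, 20, 20, 20] → [8, 20, 20, 20, 20, 20, 20, 20, 20] → [8, 20, 20, 20, 20, 20, 20, 20, 20, 20]
So `out[-1]` = 20

Answer: 20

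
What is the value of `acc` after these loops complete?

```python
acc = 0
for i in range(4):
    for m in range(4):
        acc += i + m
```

Sum of all i+m for i,m in 4x4
`acc` takes the values: 0 → 1 → 3 → 6 → 7 → 9 → 12 → 16 → 18 → 21 → 25 → 30 → 33 → 37 → 42 → 48

Answer: 48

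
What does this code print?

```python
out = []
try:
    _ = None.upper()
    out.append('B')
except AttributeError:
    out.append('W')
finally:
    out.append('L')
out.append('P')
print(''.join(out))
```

Execution trace: 'W' (except AttributeError) → 'L' (finally) → 'P' (after the try/except). Output: WLP

Answer: WLP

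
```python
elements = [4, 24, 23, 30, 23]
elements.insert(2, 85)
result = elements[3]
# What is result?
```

Trace:
`elements = [4, 24, 23, 30, 23]` → elements = [4, 24, 23, 30, 23]
`elements.insert(2, 85)` → elements = [4, 24, 85, 23, 30, 23]
`result = elements[3]` → result = 23
So result = 23

Answer: 23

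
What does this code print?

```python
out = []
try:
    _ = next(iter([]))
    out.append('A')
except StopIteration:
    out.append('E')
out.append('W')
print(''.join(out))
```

Execution trace: 'E' (except StopIteration) → 'W' (after the try/except). Output: EW

Answer: EW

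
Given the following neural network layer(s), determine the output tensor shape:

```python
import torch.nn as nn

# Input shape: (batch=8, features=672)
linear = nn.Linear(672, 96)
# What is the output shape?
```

Input: (8, 672) -> Output: (8, 96)

Answer: (8, 96)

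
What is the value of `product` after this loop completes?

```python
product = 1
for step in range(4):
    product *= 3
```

3^4 = 81
`product` takes the values: 1 → 3 → 9 → 27 → 81

Answer: 81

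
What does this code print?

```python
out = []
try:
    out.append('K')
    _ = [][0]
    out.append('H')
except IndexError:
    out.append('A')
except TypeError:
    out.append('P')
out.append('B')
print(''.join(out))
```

Execution trace: 'K' (try body) → 'A' (except IndexError) → 'B' (after the try/except). Output: KAB

Answer: KAB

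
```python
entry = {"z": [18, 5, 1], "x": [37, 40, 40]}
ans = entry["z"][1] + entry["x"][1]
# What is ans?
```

Trace:
`entry = {"z": [18, 5, 1], "x": [37, 40, 40]}` → entry = {'z': [18, 5, 1], 'x': [37, 40, 40]}
`ans = entry["z"][1] + entry["x"][1]` → ans = 45
So ans = 45

Answer: 45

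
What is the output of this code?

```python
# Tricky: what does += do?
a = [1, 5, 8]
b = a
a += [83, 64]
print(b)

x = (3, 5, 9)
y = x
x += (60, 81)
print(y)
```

Key concept: += behavior differs for mutable vs immutable.
Step by step:
`a = [1, 5, 8]` → a = [1, 5, 8]
`b = a` → b = [1, 5, 8] (same object as a)
`a += [83, 64]` → a = [1, 5, 8, 83, 64] (same object as b); b = [1, 5, 8, 83, 64] (same object as a)
`print(b)` → prints [1, 5, 8, 83, 64]
`x = (3, 5, 9)` → x = (3, 5, 9)
`y = x` → y = (3, 5, 9)
`x += (60, 81)` → x = (3, 5, 9, 60, 81)
`print(y)` → prints (3, 5, 9)

Answer:
[1, 5, 8, 83, 64]
(3, 5, 9)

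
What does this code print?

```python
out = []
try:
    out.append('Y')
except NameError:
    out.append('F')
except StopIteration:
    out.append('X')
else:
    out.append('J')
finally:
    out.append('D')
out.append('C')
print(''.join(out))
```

Execution trace: 'Y' (try body, no exception) → 'J' (else) → 'D' (finally) → 'C' (after the try/except). Output: YJDC

Answer: YJDC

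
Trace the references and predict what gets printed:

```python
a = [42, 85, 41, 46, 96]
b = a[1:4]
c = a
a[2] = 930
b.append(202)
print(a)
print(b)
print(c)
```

Key concept: slice vs alias.
Step by step:
`a = [42, 85, 41, 46, 96]` → a = [42, 85, 41, 46, 96]
`b = a[1:4]` → b = [85, 41, 46]
`c = a` → c = [42, 85, 41, 46, 96] (same object as a)
`a[2] = 930` → a = [42, 85, 930, 46, 96] (same object as c); c = [42, 85, 930, 46, 96] (same object as a)
`b.append(202)` → b = [85, 41, 46, 202]
`print(a)` → prints [42, 85, 930, 46, 96]
`print(b)` → prints [85, 41, 46, 202]
`print(c)` → prints [42, 85, 930, 46, 96]

Answer:
[42, 85, 930, 46, 96]
[85, 41, 46, 202]
[42, 85, 930, 46, 96]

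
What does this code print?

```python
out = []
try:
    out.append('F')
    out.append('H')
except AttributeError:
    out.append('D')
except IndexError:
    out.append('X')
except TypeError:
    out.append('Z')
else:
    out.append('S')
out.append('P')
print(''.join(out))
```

Execution trace: 'F' (try body) → 'H' (try body, no exception) → 'S' (else) → 'P' (after the try/except). Output: FHSP

Answer: FHSP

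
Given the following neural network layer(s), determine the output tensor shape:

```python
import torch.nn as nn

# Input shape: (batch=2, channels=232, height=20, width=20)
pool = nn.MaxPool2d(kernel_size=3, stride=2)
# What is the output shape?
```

Input: (2, 232, 20, 20) -> Output: (2, 232, 9, 9)

Answer: (2, 232, 9, 9)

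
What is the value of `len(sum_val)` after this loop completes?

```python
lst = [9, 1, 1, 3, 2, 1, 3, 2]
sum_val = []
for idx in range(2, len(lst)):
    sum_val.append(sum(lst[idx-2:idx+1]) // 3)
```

Number of 3-element averages
`sum_val` takes the values: [] → [3] → [3, 1] → [3, 1, 2] → [3, 1, 2, 2] → [3, 1, 2, 2, 2] → [3, 1, 2, 2, 2, 2]
So `len(sum_val)` = 6

Answer: 6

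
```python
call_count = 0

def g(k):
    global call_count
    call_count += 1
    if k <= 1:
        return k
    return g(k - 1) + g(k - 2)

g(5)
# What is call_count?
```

Calls(k) = 1 + Calls(k-1) + Calls(k-2); Calls(0)=Calls(1)=1. For k=5 this gives 15.

Answer: 15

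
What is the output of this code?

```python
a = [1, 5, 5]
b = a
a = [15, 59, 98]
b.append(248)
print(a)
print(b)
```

Key concept: rebinding vs mutation: a is rebound to a new list, b still points at the original.
Step by step:
`a = [1, 5, 5]` → a = [1, 5, 5]
`b = a` → b = [1, 5, 5] (same object as a)
`a = [15, 59, 98]` → a = [15, 59, 98]
`b.append(248)` → b = [1, 5, 5, 248]
`print(a)` → prints [15, 59, 98]
`print(b)` → prints [1, 5, 5, 248]

Answer:
[15, 59, 98]
[1, 5, 5, 248]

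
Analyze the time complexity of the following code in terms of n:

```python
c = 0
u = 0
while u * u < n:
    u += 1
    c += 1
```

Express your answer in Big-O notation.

Each loop level contributes: √n. Multiplying the contributions gives O(√n).

Answer: O(√n)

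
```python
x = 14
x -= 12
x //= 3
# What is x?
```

Trace:
`x = 14` → x = 14
`x -= 12` → x = 2
`x //= 3` → x = 0
So x = 0

Answer: 0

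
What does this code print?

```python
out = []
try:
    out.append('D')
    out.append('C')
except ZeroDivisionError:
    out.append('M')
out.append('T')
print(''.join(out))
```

Execution trace: 'D' (try body) → 'C' (try body, no exception) → 'T' (after the try/except). Output: DCT

Answer: DCT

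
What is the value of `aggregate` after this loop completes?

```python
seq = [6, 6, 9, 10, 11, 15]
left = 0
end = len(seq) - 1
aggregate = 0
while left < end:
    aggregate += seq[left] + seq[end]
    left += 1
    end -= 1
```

Sum of pairs from ends
`aggregate` takes the values: 0 → 21 → 38 → 57

Answer: 57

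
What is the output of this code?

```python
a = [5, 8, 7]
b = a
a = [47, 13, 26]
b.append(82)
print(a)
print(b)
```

Key concept: rebinding vs mutation: a is rebound to a new list, b still points at the original.
Step by step:
`a = [5, 8, 7]` → a = [5, 8, 7]
`b = a` → b = [5, 8, 7] (same object as a)
`a = [47, 13, 26]` → a = [47, 13, 26]
`b.append(82)` → b = [5, 8, 7, 82]
`print(a)` → prints [47, 13, 26]
`print(b)` → prints [5, 8, 7, 82]

Answer:
[47, 13, 26]
[5, 8, 7, 82]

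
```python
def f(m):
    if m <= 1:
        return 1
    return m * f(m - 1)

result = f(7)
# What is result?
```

f(7) = 7 * 6 * 5 * 4 * 3 * 2 * 1 = 5040

Answer: 5040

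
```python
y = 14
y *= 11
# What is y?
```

Trace:
`y = 14` → y = 14
`y *= 11` → y = 154
So y = 154

Answer: 154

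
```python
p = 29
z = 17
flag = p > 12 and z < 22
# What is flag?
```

Trace:
`p = 29` → p = 29
`z = 17` → z = 17
`flag = p > 12 and z < 22` → flag = True
So flag = True

Answer: True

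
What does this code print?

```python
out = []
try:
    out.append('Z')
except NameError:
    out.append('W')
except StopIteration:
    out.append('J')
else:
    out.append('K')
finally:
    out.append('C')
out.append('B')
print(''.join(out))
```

Execution trace: 'Z' (try body, no exception) → 'K' (else) → 'C' (finally) → 'B' (after the try/except). Output: ZKCB

Answer: ZKCB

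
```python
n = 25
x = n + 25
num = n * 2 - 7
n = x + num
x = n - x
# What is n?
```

Trace:
`n = 25` → n = 25
`x = n + 25` → x = 50
`num = n * 2 - 7` → num = 43
`n = x + num` → n = 93
`x = n - x` → x = 43
So n = 93

Answer: 93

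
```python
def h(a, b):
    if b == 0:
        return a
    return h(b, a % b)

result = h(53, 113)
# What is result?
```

h(53, 113) -> h(113, 53) -> h(53, 7) -> h(7, 4) -> h(4, 3) -> h(3, 1) -> h(1, 0) -> 1

Answer: 1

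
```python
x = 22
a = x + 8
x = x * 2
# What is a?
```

Trace:
`x = 22` → x = 22
`a = x + 8` → a = 30
`x = x * 2` → x = 44
So a = 30

Answer: 30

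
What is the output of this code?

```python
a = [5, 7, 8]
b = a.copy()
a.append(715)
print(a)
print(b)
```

Key concept: list.copy() creates independent copy.
Step by step:
`a = [5, 7, 8]` → a = [5, 7, 8]
`b = a.copy()` → b = [5, 7, 8]
`a.append(715)` → a = [5, 7, 8, 715]
`print(a)` → prints [5, 7, 8, 715]
`print(b)` → prints [5, 7, 8]

Answer:
[5, 7, 8, 715]
[5, 7, 8]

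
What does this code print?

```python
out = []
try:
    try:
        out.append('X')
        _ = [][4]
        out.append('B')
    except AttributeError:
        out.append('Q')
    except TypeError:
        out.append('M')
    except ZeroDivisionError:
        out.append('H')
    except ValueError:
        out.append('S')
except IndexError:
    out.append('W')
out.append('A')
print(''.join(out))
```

Execution trace: 'X' (try body) → 'W' (outer except IndexError) → 'A' (after the try/except). Output: XWA

Answer: XWA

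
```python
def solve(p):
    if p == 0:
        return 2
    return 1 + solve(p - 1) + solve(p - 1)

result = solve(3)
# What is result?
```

solve(p) = 1 + 2·solve(p-1), solve(0)=2. Closed form: (2+1)·2^3 - 1 = 23.

Answer: 23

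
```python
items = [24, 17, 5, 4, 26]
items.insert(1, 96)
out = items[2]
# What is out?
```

Trace:
`items = [24, 17, 5, 4, 26]` → items = [24, 17, 5, 4, 26]
`items.insert(1, 96)` → items = [24, 96, 17, 5, 4, 26]
`out = items[2]` → out = 17
So out = 17

Answer: 17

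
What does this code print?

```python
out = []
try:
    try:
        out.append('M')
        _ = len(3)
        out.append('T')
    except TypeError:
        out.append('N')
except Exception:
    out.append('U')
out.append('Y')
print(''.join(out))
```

Execution trace: 'M' (inner try body) → 'N' (inner except TypeError) → 'Y' (after the try/except). Output: MNY

Answer: MNY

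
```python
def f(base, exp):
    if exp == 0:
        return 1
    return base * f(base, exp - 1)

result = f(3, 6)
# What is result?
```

f(3, 6) = 3 * 3 * 3 * 3 * 3 * 3 = 729

Answer: 729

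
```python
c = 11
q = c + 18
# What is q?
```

Trace:
`c = 11` → c = 11
`q = c + 18` → q = 29
So q = 29

Answer: 29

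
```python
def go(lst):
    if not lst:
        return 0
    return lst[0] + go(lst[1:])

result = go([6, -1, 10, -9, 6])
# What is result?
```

6 + (-1) + 10 + (-9) + 6 + 0 = 12

Answer: 12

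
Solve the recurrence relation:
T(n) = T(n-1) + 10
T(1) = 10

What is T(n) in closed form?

Unrolling: T(n) = T(1) + 10·(n-1) = 10 + 10(n-1) = 10n.

Answer: T(n) = 10n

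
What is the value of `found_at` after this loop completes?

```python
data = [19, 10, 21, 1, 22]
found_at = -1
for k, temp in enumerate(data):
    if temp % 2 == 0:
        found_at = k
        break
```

First even number index in [19, 10, 21, 1, 22]
`found_at` takes the values: -1 → 1

Answer: 1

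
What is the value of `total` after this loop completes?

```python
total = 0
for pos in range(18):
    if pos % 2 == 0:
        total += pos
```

Sum of even numbers 0 to 17
`total` takes the values: 0 → 2 → 6 → 12 → 20 → 30 → 42 → 56 → 72

Answer: 72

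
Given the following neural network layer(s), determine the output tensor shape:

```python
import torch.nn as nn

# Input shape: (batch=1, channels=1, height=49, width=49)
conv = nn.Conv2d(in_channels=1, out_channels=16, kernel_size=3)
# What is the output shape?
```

Input: (1, 1, 49, 49) -> Output: (1, 16, 47, 47)

Answer: (1, 16, 47, 47)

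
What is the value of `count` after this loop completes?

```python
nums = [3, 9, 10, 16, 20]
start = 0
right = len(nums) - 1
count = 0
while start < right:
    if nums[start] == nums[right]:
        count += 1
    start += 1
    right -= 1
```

Count matching pairs from ends
`count` takes the values: 0

Answer: 0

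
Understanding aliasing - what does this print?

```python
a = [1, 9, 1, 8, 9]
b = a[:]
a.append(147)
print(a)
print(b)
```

Key concept: slice [:] creates copy.
Step by step:
`a = [1, 9, 1, 8, 9]` → a = [1, 9, 1, 8, 9]
`b = a[:]` → b = [1, 9, 1, 8, 9]
`a.append(147)` → a = [1, 9, 1, 8, 9, 147]
`print(a)` → prints [1, 9, 1, 8, 9, 147]
`print(b)` → prints [1, 9, 1, 8, 9]

Answer:
[1, 9, 1, 8, 9, 147]
[1, 9, 1, 8, 9]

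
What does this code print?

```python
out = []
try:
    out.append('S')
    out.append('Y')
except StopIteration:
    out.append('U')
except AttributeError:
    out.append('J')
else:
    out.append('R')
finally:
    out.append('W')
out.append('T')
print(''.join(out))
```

Execution trace: 'S' (try body) → 'Y' (try body, no exception) → 'R' (else) → 'W' (finally) → 'T' (after the try/except). Output: SYRWT

Answer: SYRWT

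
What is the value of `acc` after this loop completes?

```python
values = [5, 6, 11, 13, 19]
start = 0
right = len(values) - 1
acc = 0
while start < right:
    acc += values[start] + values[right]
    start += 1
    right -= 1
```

Sum of pairs from ends
`acc` takes the values: 0 → 24 → 43

Answer: 43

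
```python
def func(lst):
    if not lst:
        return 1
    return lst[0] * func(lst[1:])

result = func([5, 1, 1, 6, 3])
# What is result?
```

Product over [5, 1, 1, 6, 3] = 5 * 1 * 1 * 6 * 3 = 90

Answer: 90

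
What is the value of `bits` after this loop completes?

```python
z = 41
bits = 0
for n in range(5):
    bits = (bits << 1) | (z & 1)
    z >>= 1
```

Reverse lowest 5 bits of 41
`bits` takes the values: 0 → 1 → 2 → 4 → 9 → 18

Answer: 18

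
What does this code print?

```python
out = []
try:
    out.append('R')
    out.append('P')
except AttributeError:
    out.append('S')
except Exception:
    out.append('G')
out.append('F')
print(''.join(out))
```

Execution trace: 'R' (try body) → 'P' (try body, no exception) → 'F' (after the try/except). Output: RPF

Answer: RPF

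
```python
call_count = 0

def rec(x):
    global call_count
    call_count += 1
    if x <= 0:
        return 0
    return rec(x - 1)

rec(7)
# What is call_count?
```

Linear recursion stepping by 1: 8 calls from x=7 down to ≤0.

Answer: 8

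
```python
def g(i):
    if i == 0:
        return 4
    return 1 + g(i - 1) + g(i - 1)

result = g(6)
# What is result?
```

g(i) = 1 + 2·g(i-1), g(0)=4. Closed form: (4+1)·2^6 - 1 = 319.

Answer: 319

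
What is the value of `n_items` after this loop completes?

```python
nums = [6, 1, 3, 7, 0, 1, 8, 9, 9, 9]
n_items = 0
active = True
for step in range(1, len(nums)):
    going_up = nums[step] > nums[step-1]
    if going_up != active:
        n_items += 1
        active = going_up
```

Count direction changes in [6, 1, 3, 7, 0, 1, 8, 9, 9, 9]
`n_items` takes the values: 0 → 1 → 2 → 3 → 4 → 5

Answer: 5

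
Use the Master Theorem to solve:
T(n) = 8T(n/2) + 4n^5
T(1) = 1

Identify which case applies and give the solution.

a=8, b=2, f(n)=4n^5. log_2(8) = 3. Since c=5 > 3 and the regularity condition holds (8(n/2)^5 = (8/2^5)n^5 with 8/2^5 < 1), Case 3 applies: T(n) = Θ(f(n)) = O(n^5).

Answer: O(n^5) - Case 3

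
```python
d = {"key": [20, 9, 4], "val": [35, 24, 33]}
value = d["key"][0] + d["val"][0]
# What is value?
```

Trace:
`d = {"key": [20, 9, 4], "val": [35, 24, 33]}` → d = {'key': [20, 9, 4], 'val': [35, 24, 33]}
`value = d["key"][0] + d["val"][0]` → value = 55
So value = 55

Answer: 55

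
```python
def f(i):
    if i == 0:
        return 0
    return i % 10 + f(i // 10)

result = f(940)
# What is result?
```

Sum of digits of 940: 0 + 4 + 9 = 13

Answer: 13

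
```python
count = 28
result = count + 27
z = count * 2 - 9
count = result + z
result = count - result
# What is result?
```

Trace:
`count = 28` → count = 28
`result = count + 27` → result = 55
`z = count * 2 - 9` → z = 47
`count = result + z` → count = 102
`result = count - result` → result = 47
So result = 47

Answer: 47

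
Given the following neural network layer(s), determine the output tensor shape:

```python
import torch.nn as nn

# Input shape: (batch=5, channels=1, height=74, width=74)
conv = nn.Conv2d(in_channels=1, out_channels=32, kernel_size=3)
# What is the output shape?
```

Input: (5, 1, 74, 74) -> Output: (5, 32, 72, 72)

Answer: (5, 32, 72, 72)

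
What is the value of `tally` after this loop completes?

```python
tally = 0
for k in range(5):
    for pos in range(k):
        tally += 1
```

Triangle number: 0+1+2+...+4
`tally` takes the values: 0 → 1 → 2 → 3 → 4 → 5 → 6 → 7 → 8 → 9 → 10

Answer: 10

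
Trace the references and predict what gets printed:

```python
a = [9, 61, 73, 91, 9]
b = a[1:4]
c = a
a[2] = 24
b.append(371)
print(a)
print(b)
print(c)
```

Key concept: slice vs alias.
Step by step:
`a = [9, 61, 73, 91, 9]` → a = [9, 61, 73, 91, 9]
`b = a[1:4]` → b = [61, 73, 91]
`c = a` → c = [9, 61, 73, 91, 9] (same object as a)
`a[2] = 24` → a = [9, 61, 24, 91, 9] (same object as c); c = [9, 61, 24, 91, 9] (same object as a)
`b.append(371)` → b = [61, 73, 91, 371]
`print(a)` → prints [9, 61, 24, 91, 9]
`print(b)` → prints [61, 73, 91, 371]
`print(c)` → prints [9, 61, 24, 91, 9]

Answer:
[9, 61, 24, 91, 9]
[61, 73, 91, 371]
[9, 61, 24, 91, 9]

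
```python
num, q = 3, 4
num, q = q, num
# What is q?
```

Trace:
`num, q = 3, 4` → num = 3; q = 4
`num, q = q, num` → num = 4; q = 3
So q = 3

Answer: 3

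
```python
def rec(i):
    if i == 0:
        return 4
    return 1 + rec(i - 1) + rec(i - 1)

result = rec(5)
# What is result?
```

rec(i) = 1 + 2·rec(i-1), rec(0)=4. Closed form: (4+1)·2^5 - 1 = 159.

Answer: 159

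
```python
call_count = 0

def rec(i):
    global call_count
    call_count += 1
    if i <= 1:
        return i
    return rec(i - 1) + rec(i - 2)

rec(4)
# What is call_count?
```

Calls(i) = 1 + Calls(i-1) + Calls(i-2); Calls(0)=Calls(1)=1. For i=4 this gives 9.

Answer: 9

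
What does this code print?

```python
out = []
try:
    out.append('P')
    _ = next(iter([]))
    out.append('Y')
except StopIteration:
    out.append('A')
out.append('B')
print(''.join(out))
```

Execution trace: 'P' (try body) → 'A' (except StopIteration) → 'B' (after the try/except). Output: PAB

Answer: PAB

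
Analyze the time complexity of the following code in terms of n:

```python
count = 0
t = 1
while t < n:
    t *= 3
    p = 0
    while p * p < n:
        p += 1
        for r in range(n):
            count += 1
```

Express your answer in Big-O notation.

Each loop level contributes: log n × √n × n. Multiplying the contributions gives O(n√n log n).

Answer: O(n√n log n)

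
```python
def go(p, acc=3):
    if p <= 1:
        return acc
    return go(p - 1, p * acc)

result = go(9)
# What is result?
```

Accumulator trace (n, acc): (9, 3) -> (8, 27) -> (7, 216) -> (6, 1512) -> (5, 9072) -> (4, 45360) -> (3, 181440) -> (2, 544320) -> (1, 1088640) -> return 1088640

Answer: 1088640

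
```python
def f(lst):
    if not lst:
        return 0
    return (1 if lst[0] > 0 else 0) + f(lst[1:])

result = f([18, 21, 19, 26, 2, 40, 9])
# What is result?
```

Count of positive elements in [18, 21, 19, 26, 2, 40, 9] = 7

Answer: 7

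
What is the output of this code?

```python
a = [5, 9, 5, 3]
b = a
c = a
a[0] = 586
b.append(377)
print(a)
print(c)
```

Key concept: multiple aliases.
Step by step:
`a = [5, 9, 5, 3]` → a = [5, 9, 5, 3]
`b = a` → b = [5, 9, 5, 3] (same object as a)
`c = a` → c = [5, 9, 5, 3] (same object as a, b)
`a[0] = 586` → a = [586, 9, 5, 3] (same object as b, c); b = [586, 9, 5, 3] (same object as a, c); c = [586, 9, 5, 3] (same object as a, b)
`b.append(377)` → a = [586, 9, 5, 3, 377] (same object as b, c); b = [586, 9, 5, 3, 377] (same object as a, c); c = [586, 9, 5, 3, 377] (same object as a, b)
`print(a)` → prints [586, 9, 5, 3, 377]
`print(c)` → prints [586, 9, 5, 3, 377]

Answer:
[586, 9, 5, 3, 377]
[586, 9, 5, 3, 377]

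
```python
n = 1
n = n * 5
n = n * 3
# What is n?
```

Trace:
`n = 1` → n = 1
`n = n * 5` → n = 5
`n = n * 3` → n = 15
So n = 15

Answer: 15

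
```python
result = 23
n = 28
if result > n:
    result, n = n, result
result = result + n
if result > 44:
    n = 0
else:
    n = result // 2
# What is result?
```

Trace:
`result = 23` → result = 23
`n = 28` → n = 28
`if result > n: ...` → result > n is False → no variable changes
`result = result + n` → result = 51
`if result > 44: ...` → result > 44 is True → n = 0
So result = 51

Answer: 51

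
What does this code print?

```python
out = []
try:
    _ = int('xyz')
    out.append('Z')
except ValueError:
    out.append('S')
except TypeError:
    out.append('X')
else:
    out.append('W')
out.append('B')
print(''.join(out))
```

Execution trace: 'S' (except ValueError) → 'B' (after the try/except). Output: SB

Answer: SB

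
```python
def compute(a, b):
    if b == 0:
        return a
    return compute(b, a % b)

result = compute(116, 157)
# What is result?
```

compute(116, 157) -> compute(157, 116) -> compute(116, 41) -> compute(41, 34) -> compute(34, 7) -> compute(7, 6) -> compute(6, 1) -> compute(1, 0) -> 1

Answer: 1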